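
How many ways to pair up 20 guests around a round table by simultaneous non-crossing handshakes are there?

16796

With 20 = 2·10 people, non-crossing handshake pairings are non-crossing perfect matchings on a circle, counted by C_10.
C_10 = C_9 · 2(2·9+1)/(9+2) = 4862 · 38/11 = 16796.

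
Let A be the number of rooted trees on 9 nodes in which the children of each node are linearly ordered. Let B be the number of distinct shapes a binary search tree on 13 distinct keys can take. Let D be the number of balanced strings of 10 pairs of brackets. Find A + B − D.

727534

Rooted ordered (plane) trees on m nodes have m−1 edges and are counted by C_{m−1}; m = 9 gives C_8. So A = C_8 = 1430.
Binary trees (left/right distinguished) on n nodes are counted by C_n; here n = 13. So B = C_13 = 742900.
Balanced strings of n pairs of brackets are counted by C_n; here n = 10. So D = C_10 = 16796.
A + B − D = 1430 + 742900 − 16796 = 727534.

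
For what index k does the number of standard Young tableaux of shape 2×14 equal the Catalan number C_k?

Standard Young tableaux of shape 2×n are counted by C_n; here n = 14.

14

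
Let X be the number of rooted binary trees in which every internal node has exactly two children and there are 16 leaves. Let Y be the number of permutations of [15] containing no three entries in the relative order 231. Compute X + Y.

19389690

A full binary tree with L leaves has L−1 internal nodes and is counted by C_{L−1}; L = 16 gives C_15. So X = C_15 = 9694845.
Permutations of [n] avoiding any single length-3 pattern are counted by C_n; here n = 15. So Y = C_15 = 9694845.
X + Y = 9694845 + 9694845 = 19389690.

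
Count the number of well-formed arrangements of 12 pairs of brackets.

A balanced arrangement of 12 bracket pairs is a Dyck word of semilength 12, so the count is C_12.
C_12 = C(24,12)/13 = 2704156/13 = 208012.

208012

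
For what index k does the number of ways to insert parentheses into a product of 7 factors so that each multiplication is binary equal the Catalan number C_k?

6

Parenthesizations of m factors correspond to full binary trees with m leaves, counted by C_{m−1}; m = 7 gives C_6.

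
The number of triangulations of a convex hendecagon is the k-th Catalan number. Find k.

Triangulations of a convex m-gon are counted by C_{m−2}; with m = 11 this is C_9.

9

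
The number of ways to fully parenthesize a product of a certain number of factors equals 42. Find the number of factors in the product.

6

Parenthesizations of m factors are counted by C_{m−1}. Since C_5 = 42, the index is 5.
So the index is 5, and the number of factors is 5 + 1 = 6.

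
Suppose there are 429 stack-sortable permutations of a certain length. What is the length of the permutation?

7

Stack-sortable permutations of [n] are counted by C_n, and C_7 = 429.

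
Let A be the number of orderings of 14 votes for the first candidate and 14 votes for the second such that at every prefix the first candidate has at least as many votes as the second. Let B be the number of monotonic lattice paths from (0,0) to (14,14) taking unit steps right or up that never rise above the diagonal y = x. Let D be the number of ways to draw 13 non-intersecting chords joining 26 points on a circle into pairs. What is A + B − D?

Ballot sequences with n votes each where one side never trails are Dyck words, counted by C_n; here n = 14. So A = C_14 = 2674440.
Sub-diagonal monotone paths from (0,0) to (14,14) biject with Dyck paths of semilength 14, giving C_14. So B = C_14 = 2674440.
Non-crossing perfect matchings of 2n points on a circle are counted by C_n; with 26 points, n = 13. So D = C_13 = 742900.
A + B − D = 2674440 + 2674440 − 742900 = 4605980.

4605980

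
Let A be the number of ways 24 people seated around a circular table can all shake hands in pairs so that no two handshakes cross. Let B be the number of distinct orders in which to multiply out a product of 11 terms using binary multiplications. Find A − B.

Non-crossing handshake pairings of 2n people are counted by C_n; 24 people gives n = 12. So A = C_12 = 208012.
Bracketing 11 factors into binary products is counted by C_{11−1} = C_10. So B = C_10 = 16796.
A − B = 208012 − 16796 = 191216.

191216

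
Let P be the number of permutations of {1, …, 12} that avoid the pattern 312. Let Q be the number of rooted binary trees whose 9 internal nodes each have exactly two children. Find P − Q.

For any fixed pattern of length 3, the pattern-avoiding permutations of [12] number C_12. So P = C_12 = 208012.
Full binary trees with n internal nodes are counted by C_n; here n = 9. So Q = C_9 = 4862.
P − Q = 208012 − 4862 = 203150.

203150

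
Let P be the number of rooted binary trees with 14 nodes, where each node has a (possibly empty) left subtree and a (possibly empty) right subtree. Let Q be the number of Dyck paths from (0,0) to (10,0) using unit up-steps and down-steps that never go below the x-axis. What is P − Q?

There are C_n binary search tree shapes on n keys; with n = 14 that is C_14. So P = C_14 = 2674440.
Dyck paths of semilength n (length 2n) are counted by C_n; here n = 5. So Q = C_5 = 42.
P − Q = 2674440 − 42 = 2674398.

2674398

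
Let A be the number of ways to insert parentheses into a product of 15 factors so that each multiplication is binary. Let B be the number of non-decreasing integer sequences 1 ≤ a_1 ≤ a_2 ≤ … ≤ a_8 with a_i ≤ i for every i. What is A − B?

2673010

Bracketing 15 factors into binary products is counted by C_{15−1} = C_14. So A = C_14 = 2674440.
Weakly increasing sequences with a_i ≤ i biject with Dyck paths of semilength 8, so there are C_8. So B = C_8 = 1430.
A − B = 2674440 − 1430 = 2673010.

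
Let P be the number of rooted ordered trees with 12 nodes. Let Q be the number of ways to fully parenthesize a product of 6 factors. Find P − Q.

58744

Rooted ordered (plane) trees on m nodes have m−1 edges and are counted by C_{m−1}; m = 12 gives C_11. So P = C_11 = 58786.
Bracketing 6 factors into binary products is counted by C_{6−1} = C_5. So Q = C_5 = 42.
P − Q = 58786 − 42 = 58744.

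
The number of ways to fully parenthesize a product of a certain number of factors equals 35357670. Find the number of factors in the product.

Parenthesizations of m factors are counted by C_{m−1}, and C_16 = 35357670.
So the index is 16, and the number of factors is 16 + 1 = 17.

17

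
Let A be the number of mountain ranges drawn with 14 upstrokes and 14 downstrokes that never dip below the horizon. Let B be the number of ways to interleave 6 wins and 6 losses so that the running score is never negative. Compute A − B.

Dyck paths of semilength n (length 2n) are counted by C_n; here n = 14. So A = C_14 = 2674440.
Reading a vote for the leader as '(' and for the other as ')' turns such a sequence into a balanced string of 6 pairs, so the count is C_6. So B = C_6 = 132.
A − B = 2674440 − 132 = 2674308.

2674308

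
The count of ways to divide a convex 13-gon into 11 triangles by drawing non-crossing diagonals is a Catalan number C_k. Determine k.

Triangulations of a convex m-gon are counted by C_{m−2}; with m = 13 this is C_11.

11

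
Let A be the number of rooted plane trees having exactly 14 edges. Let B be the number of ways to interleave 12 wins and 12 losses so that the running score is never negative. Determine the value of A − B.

A rooted plane tree with 14 edges has 15 nodes, and the count is C_14. So A = C_14 = 2674440.
Reading a vote for the leader as '(' and for the other as ')' turns such a sequence into a balanced string of 12 pairs, so the count is C_12. So B = C_12 = 208012.
A − B = 2674440 − 208012 = 2466428.

2466428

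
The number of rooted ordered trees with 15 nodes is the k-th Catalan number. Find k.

Rooted ordered (plane) trees on m nodes have m−1 edges and are counted by C_{m−1}; m = 15 gives C_14.

14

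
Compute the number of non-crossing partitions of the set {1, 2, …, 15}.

Non-crossing partitions of an n-element set are counted by C_n; here n = 15.
C_15 = C(30,15)/16 = 155117520/16 = 9694845.

9694845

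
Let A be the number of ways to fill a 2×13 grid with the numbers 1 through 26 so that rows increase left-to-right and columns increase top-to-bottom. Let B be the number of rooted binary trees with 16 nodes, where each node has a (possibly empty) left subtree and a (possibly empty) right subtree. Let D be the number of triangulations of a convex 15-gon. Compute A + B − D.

Standard Young tableaux of shape 2×n are counted by C_n; here n = 13. So A = C_13 = 742900.
There are C_n binary search tree shapes on n keys; with n = 16 that is C_16. So B = C_16 = 35357670.
A convex 15-gon is triangulated into 13 triangles, and the number of such triangulations is the Catalan number C_{15−2} = C_13. So D = C_13 = 742900.
A + B − D = 742900 + 35357670 − 742900 = 35357670.

35357670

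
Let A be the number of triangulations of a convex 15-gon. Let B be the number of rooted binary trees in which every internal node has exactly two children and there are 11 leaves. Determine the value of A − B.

Triangulations of a convex m-gon are counted by C_{m−2}; with m = 15 this is C_13. So A = C_13 = 742900.
Full binary trees with 11 leaves have 11−1 = 10 internal nodes, so there are C_10 of them. So B = C_10 = 16796.
A − B = 742900 − 16796 = 726104.

726104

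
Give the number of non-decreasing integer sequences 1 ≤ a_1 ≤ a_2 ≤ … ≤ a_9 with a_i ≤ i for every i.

4862

Such sub-staircase sequences of length n are counted by C_n; here n = 9.
C_9 = 4862.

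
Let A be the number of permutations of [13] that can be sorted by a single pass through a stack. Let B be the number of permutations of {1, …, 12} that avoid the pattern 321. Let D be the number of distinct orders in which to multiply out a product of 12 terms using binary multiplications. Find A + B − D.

By Knuth's characterisation, the stack-sortable permutations of length 13 are the 231-avoiders, numbering C_13. So A = C_13 = 742900.
Permutations of [n] avoiding any single length-3 pattern are counted by C_n; here n = 12. So B = C_12 = 208012.
Ways to associate a product of 12 factors correspond to binary trees on 12 leaves, so the count is C_11. So D = C_11 = 58786.
A + B − D = 742900 + 208012 − 58786 = 892126.

892126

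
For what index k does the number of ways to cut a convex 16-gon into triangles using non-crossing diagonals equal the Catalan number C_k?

The number of triangulations of a 16-gon is the Catalan number C_14 (index = sides − 2).

14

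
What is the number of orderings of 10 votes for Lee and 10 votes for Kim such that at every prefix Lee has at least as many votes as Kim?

16796

Reading a vote for the leader as '(' and for the other as ')' turns such a sequence into a balanced string of 10 pairs, so the count is C_10.
C_10 = 16796.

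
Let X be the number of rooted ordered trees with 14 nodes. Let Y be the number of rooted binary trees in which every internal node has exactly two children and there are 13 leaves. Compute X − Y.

Rooted ordered (plane) trees on m nodes have m−1 edges and are counted by C_{m−1}; m = 14 gives C_13. So X = C_13 = 742900.
Full binary trees with 13 leaves have 13−1 = 12 internal nodes, so there are C_12 of them. So Y = C_12 = 208012.
X − Y = 742900 − 208012 = 534888.

534888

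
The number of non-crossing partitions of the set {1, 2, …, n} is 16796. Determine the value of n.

10

Non-crossing partitions of [n] are counted by C_n, and C_10 = 16796.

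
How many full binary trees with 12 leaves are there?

58786

A full binary tree with L leaves has L−1 internal nodes and is counted by C_{L−1}; L = 12 gives C_11.
C_11 = C(22,11)/12 = 705432/12 = 58786.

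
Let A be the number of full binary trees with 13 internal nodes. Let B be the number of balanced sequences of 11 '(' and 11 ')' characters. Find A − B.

The number of full binary trees on 13 internal nodes is the Catalan number C_13. So A = C_13 = 742900.
With 11 pairs the number of balanced bracket strings is the Catalan number C_11. So B = C_11 = 58786.
A − B = 742900 − 58786 = 684114.

684114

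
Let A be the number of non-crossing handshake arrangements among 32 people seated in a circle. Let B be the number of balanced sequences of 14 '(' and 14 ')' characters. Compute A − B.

With 32 = 2·16 people, non-crossing handshake pairings are non-crossing perfect matchings on a circle, counted by C_16. So A = C_16 = 35357670.
A balanced arrangement of 14 bracket pairs is a Dyck word of semilength 14, so the count is C_14. So B = C_14 = 2674440.
A − B = 35357670 − 2674440 = 32683230.

32683230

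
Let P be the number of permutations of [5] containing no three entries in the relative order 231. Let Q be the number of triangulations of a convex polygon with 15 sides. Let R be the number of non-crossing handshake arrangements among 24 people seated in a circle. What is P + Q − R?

Permutations of [n] avoiding any single length-3 pattern are counted by C_n; here n = 5. So P = C_5 = 42.
A convex 15-gon is triangulated into 13 triangles, and the number of such triangulations is the Catalan number C_{15−2} = C_13. So Q = C_13 = 742900.
With 24 = 2·12 people, non-crossing handshake pairings are non-crossing perfect matchings on a circle, counted by C_12. So R = C_12 = 208012.
P + Q − R = 42 + 742900 − 208012 = 534930.

534930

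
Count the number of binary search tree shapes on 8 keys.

1430

Binary trees (left/right distinguished) on n nodes are counted by C_n; here n = 8.
C_8 = C(16,8)/9 = 12870/9 = 1430.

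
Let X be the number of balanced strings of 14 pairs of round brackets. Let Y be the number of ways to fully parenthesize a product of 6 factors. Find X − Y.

A balanced arrangement of 14 bracket pairs is a Dyck word of semilength 14, so the count is C_14. So X = C_14 = 2674440.
Parenthesizations of m factors correspond to full binary trees with m leaves, counted by C_{m−1}; m = 6 gives C_5. So Y = C_5 = 42.
X − Y = 2674440 − 42 = 2674398.

2674398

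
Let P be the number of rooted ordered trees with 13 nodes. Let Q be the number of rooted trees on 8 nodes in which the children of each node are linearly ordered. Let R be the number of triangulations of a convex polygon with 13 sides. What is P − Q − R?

148797

A rooted plane tree on 13 nodes has 12 edges, and such trees are counted by C_12. So P = C_12 = 208012.
A rooted plane tree on 8 nodes has 7 edges, and such trees are counted by C_7. So Q = C_7 = 429.
The number of triangulations of a 13-gon is the Catalan number C_11 (index = sides − 2). So R = C_11 = 58786.
P − Q − R = 208012 − 429 − 58786 = 148797.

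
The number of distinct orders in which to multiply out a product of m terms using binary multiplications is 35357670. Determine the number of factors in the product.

Parenthesizations of m factors are counted by C_{m−1}, and C_16 = 35357670.
So the index is 16, and the number of factors is 16 + 1 = 17.

17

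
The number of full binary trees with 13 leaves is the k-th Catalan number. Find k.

12

A full binary tree with L leaves has L−1 internal nodes and is counted by C_{L−1}; L = 13 gives C_12.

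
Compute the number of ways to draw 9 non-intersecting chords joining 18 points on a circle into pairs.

4862

Non-crossing perfect matchings of 2n points on a circle are counted by C_n; with 18 points, n = 9.
C_9 = 4862.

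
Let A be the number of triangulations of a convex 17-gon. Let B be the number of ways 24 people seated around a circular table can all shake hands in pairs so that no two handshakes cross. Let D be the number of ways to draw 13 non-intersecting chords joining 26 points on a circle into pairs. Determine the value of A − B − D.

A convex 17-gon is triangulated into 15 triangles, and the number of such triangulations is the Catalan number C_{17−2} = C_15. So A = C_15 = 9694845.
Non-crossing handshake pairings of 2n people are counted by C_n; 24 people gives n = 12. So B = C_12 = 208012.
Non-crossing perfect matchings of 2n points on a circle are counted by C_n; with 26 points, n = 13. So D = C_13 = 742900.
A − B − D = 9694845 − 208012 − 742900 = 8743933.

8743933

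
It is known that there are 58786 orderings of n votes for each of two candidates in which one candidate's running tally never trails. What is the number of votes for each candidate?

11

Such ballot sequences with n votes each are counted by C_n. Since C_11 = 58786, the index is 11.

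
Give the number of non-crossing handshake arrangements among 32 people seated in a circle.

Non-crossing handshake pairings of 2n people are counted by C_n; 32 people gives n = 16.
C_16 = 35357670.

35357670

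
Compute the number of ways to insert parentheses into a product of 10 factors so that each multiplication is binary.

Bracketing 10 factors into binary products is counted by C_{10−1} = C_9.
C_9 = C(18,9)/10 = 48620/10 = 4862.

4862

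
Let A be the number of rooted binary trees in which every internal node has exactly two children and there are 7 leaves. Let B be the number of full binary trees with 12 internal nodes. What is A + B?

Full binary trees with 7 leaves have 7−1 = 6 internal nodes, so there are C_6 of them. So A = C_6 = 132.
The number of full binary trees on 12 internal nodes is the Catalan number C_12. So B = C_12 = 208012.
A + B = 132 + 208012 = 208144.

208144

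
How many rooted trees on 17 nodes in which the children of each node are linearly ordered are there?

35357670

Rooted ordered (plane) trees on m nodes have m−1 edges and are counted by C_{m−1}; m = 17 gives C_16.
C_16 = 35357670.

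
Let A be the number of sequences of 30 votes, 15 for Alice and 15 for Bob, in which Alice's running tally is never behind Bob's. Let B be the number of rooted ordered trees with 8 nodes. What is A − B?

Ballot sequences with n votes each where one side never trails are Dyck words, counted by C_n; here n = 15. So A = C_15 = 9694845.
A rooted plane tree on 8 nodes has 7 edges, and such trees are counted by C_7. So B = C_7 = 429.
A − B = 9694845 − 429 = 9694416.

9694416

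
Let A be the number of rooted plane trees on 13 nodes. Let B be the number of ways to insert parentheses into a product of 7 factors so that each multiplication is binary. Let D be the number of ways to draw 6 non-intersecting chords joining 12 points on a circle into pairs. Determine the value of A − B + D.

Rooted ordered (plane) trees on m nodes have m−1 edges and are counted by C_{m−1}; m = 13 gives C_12. So A = C_12 = 208012.
Bracketing 7 factors into binary products is counted by C_{7−1} = C_6. So B = C_6 = 132.
Non-crossing perfect matchings of 2n points on a circle are counted by C_n; with 12 points, n = 6. So D = C_6 = 132.
A − B + D = 208012 − 132 + 132 = 208012.

208012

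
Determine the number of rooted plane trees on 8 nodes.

429

A rooted plane tree on 8 nodes has 7 edges, and such trees are counted by C_7.
C_7 = 429.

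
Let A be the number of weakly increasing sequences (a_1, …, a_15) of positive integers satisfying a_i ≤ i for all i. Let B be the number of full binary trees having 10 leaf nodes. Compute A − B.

Such sub-staircase sequences of length n are counted by C_n; here n = 15. So A = C_15 = 9694845.
A full binary tree with L leaves has L−1 internal nodes and is counted by C_{L−1}; L = 10 gives C_9. So B = C_9 = 4862.
A − B = 9694845 − 4862 = 9689983.

9689983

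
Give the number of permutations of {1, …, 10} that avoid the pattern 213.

16796

Permutations of [n] avoiding any single length-3 pattern are counted by C_n; here n = 10.
C_10 = C(20,10)/11 = 184756/11 = 16796.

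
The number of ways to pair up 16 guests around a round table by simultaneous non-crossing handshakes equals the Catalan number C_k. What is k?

8

Non-crossing handshake pairings of 2n people are counted by C_n; 16 people gives n = 8.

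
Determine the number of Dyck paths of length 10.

Dyck paths of semilength n (length 2n) are counted by C_n; here n = 5.
C_5 = C(10,5)/6 = 252/6 = 42.

42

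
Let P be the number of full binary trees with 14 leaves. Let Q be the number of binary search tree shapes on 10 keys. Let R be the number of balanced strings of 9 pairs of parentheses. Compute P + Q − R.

754834

A full binary tree with L leaves has L−1 internal nodes and is counted by C_{L−1}; L = 14 gives C_13. So P = C_13 = 742900.
There are C_n binary search tree shapes on n keys; with n = 10 that is C_10. So Q = C_10 = 16796.
With 9 pairs the number of balanced bracket strings is the Catalan number C_9. So R = C_9 = 4862.
P + Q − R = 742900 + 16796 − 4862 = 754834.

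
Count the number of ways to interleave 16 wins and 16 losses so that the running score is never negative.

35357670

Ballot sequences with n votes each where one side never trails are Dyck words, counted by C_n; here n = 16.
C_16 = C(32,16)/17 = 601080390/17 = 35357670.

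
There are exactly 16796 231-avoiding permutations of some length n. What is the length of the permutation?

10

Permutations of [n] avoiding a fixed length-3 pattern are counted by C_n; 16796 = C_10.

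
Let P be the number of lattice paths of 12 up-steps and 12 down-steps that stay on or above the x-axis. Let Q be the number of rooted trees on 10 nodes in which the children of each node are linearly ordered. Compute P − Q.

203150

A Dyck path with 12 up-steps and 12 down-steps has semilength 12, so there are C_12 of them. So P = C_12 = 208012.
A rooted plane tree on 10 nodes has 9 edges, and such trees are counted by C_9. So Q = C_9 = 4862.
P − Q = 208012 − 4862 = 203150.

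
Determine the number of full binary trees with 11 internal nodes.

58786

Full binary trees with n internal nodes are counted by C_n; here n = 11.
C_11 = C(22,11)/12 = 705432/12 = 58786.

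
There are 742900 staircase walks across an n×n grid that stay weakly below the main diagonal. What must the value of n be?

Such diagonal-avoiding paths in an n×n grid are counted by C_n, and C_13 = 742900.

13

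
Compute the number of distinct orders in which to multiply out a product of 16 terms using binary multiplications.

9694845

Ways to associate a product of 16 factors correspond to binary trees on 16 leaves, so the count is C_15.
C_15 = C_14 · 2(2·14+1)/(14+2) = 2674440 · 58/16 = 9694845.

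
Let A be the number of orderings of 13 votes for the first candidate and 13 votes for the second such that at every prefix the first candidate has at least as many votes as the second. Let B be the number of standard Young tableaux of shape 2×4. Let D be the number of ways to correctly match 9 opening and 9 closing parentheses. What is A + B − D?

738052

Ballot sequences with n votes each where one side never trails are Dyck words, counted by C_n; here n = 13. So A = C_13 = 742900.
Standard Young tableaux of shape 2×n are counted by C_n; here n = 4. So B = C_4 = 14.
Balanced strings of n pairs of brackets are counted by C_n; here n = 9. So D = C_9 = 4862.
A + B − D = 742900 + 14 − 4862 = 738052.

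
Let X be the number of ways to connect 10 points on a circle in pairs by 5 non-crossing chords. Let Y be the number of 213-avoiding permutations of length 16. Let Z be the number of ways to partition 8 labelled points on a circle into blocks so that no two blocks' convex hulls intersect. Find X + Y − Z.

35356282

Non-crossing perfect matchings of 2n points on a circle are counted by C_n; with 10 points, n = 5. So X = C_5 = 42.
For any fixed pattern of length 3, the pattern-avoiding permutations of [16] number C_16. So Y = C_16 = 35357670.
The non-crossing partitions of [8] form a lattice of size C_8. So Z = C_8 = 1430.
X + Y − Z = 42 + 35357670 − 1430 = 35356282.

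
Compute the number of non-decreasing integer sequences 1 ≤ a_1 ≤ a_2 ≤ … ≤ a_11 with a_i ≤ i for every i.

58786

Weakly increasing sequences with a_i ≤ i biject with Dyck paths of semilength 11, so there are C_11.
C_11 = C(22,11)/12 = 705432/12 = 58786.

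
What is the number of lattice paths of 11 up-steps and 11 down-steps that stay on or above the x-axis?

58786

Paths of 11 up- and 11 down-steps that never dip below the axis are Dyck paths; their count is C_11.
C_11 = C(22,11)/12 = 705432/12 = 58786.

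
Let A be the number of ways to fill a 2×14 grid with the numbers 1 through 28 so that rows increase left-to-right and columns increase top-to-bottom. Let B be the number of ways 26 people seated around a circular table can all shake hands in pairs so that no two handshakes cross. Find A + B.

3417340

Standard Young tableaux of shape 2×n are counted by C_n; here n = 14. So A = C_14 = 2674440.
With 26 = 2·13 people, non-crossing handshake pairings are non-crossing perfect matchings on a circle, counted by C_13. So B = C_13 = 742900.
A + B = 2674440 + 742900 = 3417340.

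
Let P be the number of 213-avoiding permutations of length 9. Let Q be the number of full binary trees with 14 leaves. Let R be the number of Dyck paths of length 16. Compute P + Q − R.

For any fixed pattern of length 3, the pattern-avoiding permutations of [9] number C_9. So P = C_9 = 4862.
Full binary trees with 14 leaves have 14−1 = 13 internal nodes, so there are C_13 of them. So Q = C_13 = 742900.
Dyck paths of semilength n (length 2n) are counted by C_n; here n = 8. So R = C_8 = 1430.
P + Q − R = 4862 + 742900 − 1430 = 746332.

746332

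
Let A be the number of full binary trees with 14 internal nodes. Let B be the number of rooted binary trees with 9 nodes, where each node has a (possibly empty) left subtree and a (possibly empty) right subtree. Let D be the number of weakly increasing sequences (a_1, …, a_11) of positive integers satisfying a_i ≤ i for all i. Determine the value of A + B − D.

2620516

Full binary trees with n internal nodes are counted by C_n; here n = 14. So A = C_14 = 2674440.
There are C_n binary search tree shapes on n keys; with n = 9 that is C_9. So B = C_9 = 4862.
Weakly increasing sequences with a_i ≤ i biject with Dyck paths of semilength 11, so there are C_11. So D = C_11 = 58786.
A + B − D = 2674440 + 4862 − 58786 = 2620516.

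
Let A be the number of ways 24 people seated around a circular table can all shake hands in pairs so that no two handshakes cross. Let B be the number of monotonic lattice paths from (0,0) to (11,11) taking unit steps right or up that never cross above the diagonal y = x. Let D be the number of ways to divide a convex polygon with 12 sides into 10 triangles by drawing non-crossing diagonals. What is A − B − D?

Non-crossing handshake pairings of 2n people are counted by C_n; 24 people gives n = 12. So A = C_12 = 208012.
Monotone paths in an n×n grid that stay weakly below the diagonal are counted by C_n; here n = 11. So B = C_11 = 58786.
The number of triangulations of a 12-gon is the Catalan number C_10 (index = sides − 2). So D = C_10 = 16796.
A − B − D = 208012 − 58786 − 16796 = 132430.

132430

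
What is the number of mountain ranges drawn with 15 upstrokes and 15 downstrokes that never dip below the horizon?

9694845

Dyck paths of semilength n (length 2n) are counted by C_n; here n = 15.
C_15 = C_14 · 2(2·14+1)/(14+2) = 2674440 · 58/16 = 9694845.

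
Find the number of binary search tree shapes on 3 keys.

5

Rooted binary trees with 3 nodes (each child slot possibly empty) number C_3.
C_3 = C(6,3)/4 = 20/4 = 5.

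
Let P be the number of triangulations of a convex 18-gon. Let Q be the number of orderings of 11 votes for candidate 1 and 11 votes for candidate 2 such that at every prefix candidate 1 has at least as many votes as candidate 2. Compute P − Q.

35298884

Triangulations of a convex m-gon are counted by C_{m−2}; with m = 18 this is C_16. So P = C_16 = 35357670.
Reading a vote for the leader as '(' and for the other as ')' turns such a sequence into a balanced string of 11 pairs, so the count is C_11. So Q = C_11 = 58786.
P − Q = 35357670 − 58786 = 35298884.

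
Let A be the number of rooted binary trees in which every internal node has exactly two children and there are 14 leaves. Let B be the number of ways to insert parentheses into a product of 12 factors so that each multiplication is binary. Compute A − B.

A full binary tree with L leaves has L−1 internal nodes and is counted by C_{L−1}; L = 14 gives C_13. So A = C_13 = 742900.
Parenthesizations of m factors correspond to full binary trees with m leaves, counted by C_{m−1}; m = 12 gives C_11. So B = C_11 = 58786.
A − B = 742900 − 58786 = 684114.

684114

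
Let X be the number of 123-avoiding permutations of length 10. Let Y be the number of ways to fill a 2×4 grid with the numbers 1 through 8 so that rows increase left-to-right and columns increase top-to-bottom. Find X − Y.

16782

Permutations of [n] avoiding any single length-3 pattern are counted by C_n; here n = 10. So X = C_10 = 16796.
By the hook-length formula (or a Dyck-path bijection), SYT of shape 2×4 number C_4. So Y = C_4 = 14.
X − Y = 16796 − 14 = 16782.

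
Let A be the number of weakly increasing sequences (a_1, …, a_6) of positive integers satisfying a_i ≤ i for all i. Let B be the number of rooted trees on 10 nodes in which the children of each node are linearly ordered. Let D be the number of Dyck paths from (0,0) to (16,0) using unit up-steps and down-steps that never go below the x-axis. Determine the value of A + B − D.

3564

Weakly increasing sequences with a_i ≤ i biject with Dyck paths of semilength 6, so there are C_6. So A = C_6 = 132.
A rooted plane tree on 10 nodes has 9 edges, and such trees are counted by C_9. So B = C_9 = 4862.
Paths of 8 up- and 8 down-steps that never dip below the axis are Dyck paths; their count is C_8. So D = C_8 = 1430.
A + B − D = 132 + 4862 − 1430 = 3564.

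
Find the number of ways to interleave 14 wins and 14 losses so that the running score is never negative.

Ballot sequences with n votes each where one side never trails are Dyck words, counted by C_n; here n = 14.
C_14 = 2674440.

2674440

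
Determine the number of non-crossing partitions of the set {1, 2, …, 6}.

The non-crossing partitions of [6] form a lattice of size C_6.
C_6 = C_5 · 2(2·5+1)/(5+2) = 42 · 22/7 = 132.

132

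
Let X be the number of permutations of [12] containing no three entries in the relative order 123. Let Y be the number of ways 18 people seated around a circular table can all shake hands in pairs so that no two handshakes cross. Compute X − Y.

203150

Permutations of [n] avoiding any single length-3 pattern are counted by C_n; here n = 12. So X = C_12 = 208012.
With 18 = 2·9 people, non-crossing handshake pairings are non-crossing perfect matchings on a circle, counted by C_9. So Y = C_9 = 4862.
X − Y = 208012 − 4862 = 203150.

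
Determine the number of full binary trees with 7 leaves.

Full binary trees with 7 leaves have 7−1 = 6 internal nodes, so there are C_6 of them.
C_6 = C(12,6)/7 = 924/7 = 132.

132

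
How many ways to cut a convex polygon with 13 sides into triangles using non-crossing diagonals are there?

Triangulations of a convex m-gon are counted by C_{m−2}; with m = 13 this is C_11.
C_11 = C(22,11)/12 = 705432/12 = 58786.

58786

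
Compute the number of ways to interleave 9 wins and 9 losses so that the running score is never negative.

Reading a vote for the leader as '(' and for the other as ')' turns such a sequence into a balanced string of 9 pairs, so the count is C_9.
C_9 = 4862.

4862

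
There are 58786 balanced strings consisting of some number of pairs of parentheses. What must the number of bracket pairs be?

Balanced strings of n bracket-pairs are counted by C_n, and C_11 = 58786.

11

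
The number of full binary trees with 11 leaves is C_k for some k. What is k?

Full binary trees with 11 leaves have 11−1 = 10 internal nodes, so there are C_10 of them.

10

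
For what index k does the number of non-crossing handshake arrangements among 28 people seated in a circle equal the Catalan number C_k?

With 28 = 2·14 people, non-crossing handshake pairings are non-crossing perfect matchings on a circle, counted by C_14.

14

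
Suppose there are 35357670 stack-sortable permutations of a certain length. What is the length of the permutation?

Stack-sortable permutations of [n] are counted by C_n; 35357670 = C_16.

16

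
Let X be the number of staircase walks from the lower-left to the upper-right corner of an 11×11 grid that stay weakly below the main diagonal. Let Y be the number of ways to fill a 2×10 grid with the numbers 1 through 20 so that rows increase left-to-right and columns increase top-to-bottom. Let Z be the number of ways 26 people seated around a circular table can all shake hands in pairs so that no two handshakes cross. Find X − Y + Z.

784890

Monotone paths in an n×n grid that stay weakly below the diagonal are counted by C_n; here n = 11. So X = C_11 = 58786.
Standard Young tableaux of shape 2×n are counted by C_n; here n = 10. So Y = C_10 = 16796.
With 26 = 2·13 people, non-crossing handshake pairings are non-crossing perfect matchings on a circle, counted by C_13. So Z = C_13 = 742900.
X − Y + Z = 58786 − 16796 + 742900 = 784890.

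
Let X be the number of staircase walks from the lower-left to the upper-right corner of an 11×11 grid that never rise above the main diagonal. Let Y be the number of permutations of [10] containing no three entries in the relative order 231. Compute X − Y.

Monotone paths in an n×n grid that stay weakly below the diagonal are counted by C_n; here n = 11. So X = C_11 = 58786.
For any fixed pattern of length 3, the pattern-avoiding permutations of [10] number C_10. So Y = C_10 = 16796.
X − Y = 58786 − 16796 = 41990.

41990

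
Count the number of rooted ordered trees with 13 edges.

742900

Rooted ordered trees with n edges are counted by C_n; here n = 13.
C_13 = C_12 · 2(2·12+1)/(12+2) = 208012 · 50/14 = 742900.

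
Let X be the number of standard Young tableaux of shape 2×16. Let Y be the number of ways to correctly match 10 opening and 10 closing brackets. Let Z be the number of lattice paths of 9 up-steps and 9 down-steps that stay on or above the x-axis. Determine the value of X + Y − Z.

35369604

By the hook-length formula (or a Dyck-path bijection), SYT of shape 2×16 number C_16. So X = C_16 = 35357670.
Balanced strings of n pairs of brackets are counted by C_n; here n = 10. So Y = C_10 = 16796.
Dyck paths of semilength n (length 2n) are counted by C_n; here n = 9. So Z = C_9 = 4862.
X + Y − Z = 35357670 + 16796 − 4862 = 35369604.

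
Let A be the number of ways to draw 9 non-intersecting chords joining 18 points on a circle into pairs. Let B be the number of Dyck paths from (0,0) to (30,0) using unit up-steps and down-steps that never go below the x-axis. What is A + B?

9699707

Pairing 18 circle points by 9 non-crossing chords gives C_9 matchings. So A = C_9 = 4862.
Paths of 15 up- and 15 down-steps that never dip below the axis are Dyck paths; their count is C_15. So B = C_15 = 9694845.
A + B = 4862 + 9694845 = 9699707.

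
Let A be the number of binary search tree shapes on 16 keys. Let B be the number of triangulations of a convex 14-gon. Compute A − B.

35149658

Rooted binary trees with 16 nodes (each child slot possibly empty) number C_16. So A = C_16 = 35357670.
The number of triangulations of a 14-gon is the Catalan number C_12 (index = sides − 2). So B = C_12 = 208012.
A − B = 35357670 − 208012 = 35149658.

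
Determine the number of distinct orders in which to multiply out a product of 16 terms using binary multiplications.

Parenthesizations of m factors correspond to full binary trees with m leaves, counted by C_{m−1}; m = 16 gives C_15.
C_15 = C(30,15)/16 = 155117520/16 = 9694845.

9694845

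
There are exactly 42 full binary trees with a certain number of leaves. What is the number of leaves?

6

Full binary trees with L leaves are counted by C_{L−1}; 42 = C_5.
So the index is 5, and the number of leaves is 5 + 1 = 6.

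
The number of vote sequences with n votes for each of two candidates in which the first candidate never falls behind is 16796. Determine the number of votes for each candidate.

Such ballot sequences with n votes each are counted by C_n, and C_10 = 16796.

10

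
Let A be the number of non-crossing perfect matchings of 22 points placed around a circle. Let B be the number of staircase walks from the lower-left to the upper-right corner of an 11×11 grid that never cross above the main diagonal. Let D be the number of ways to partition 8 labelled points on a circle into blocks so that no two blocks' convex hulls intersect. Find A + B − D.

Pairing 22 circle points by 11 non-crossing chords gives C_11 matchings. So A = C_11 = 58786.
Monotone paths in an n×n grid that stay weakly below the diagonal are counted by C_n; here n = 11. So B = C_11 = 58786.
Non-crossing partitions of an n-element set are counted by C_n; here n = 8. So D = C_8 = 1430.
A + B − D = 58786 + 58786 − 1430 = 116142.

116142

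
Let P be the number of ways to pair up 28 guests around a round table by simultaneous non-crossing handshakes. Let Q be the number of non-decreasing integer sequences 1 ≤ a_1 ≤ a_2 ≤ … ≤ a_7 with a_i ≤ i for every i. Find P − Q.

2674011

With 28 = 2·14 people, non-crossing handshake pairings are non-crossing perfect matchings on a circle, counted by C_14. So P = C_14 = 2674440.
Such sub-staircase sequences of length n are counted by C_n; here n = 7. So Q = C_7 = 429.
P − Q = 2674440 − 429 = 2674011.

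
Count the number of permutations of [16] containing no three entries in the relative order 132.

35357670

Permutations of [n] avoiding any single length-3 pattern are counted by C_n; here n = 16.
C_16 = C(32,16)/17 = 601080390/17 = 35357670.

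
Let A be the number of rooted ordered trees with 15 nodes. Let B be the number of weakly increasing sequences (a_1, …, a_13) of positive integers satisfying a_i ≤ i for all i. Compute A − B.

1931540

A rooted plane tree on 15 nodes has 14 edges, and such trees are counted by C_14. So A = C_14 = 2674440.
Such sub-staircase sequences of length n are counted by C_n; here n = 13. So B = C_13 = 742900.
A − B = 2674440 − 742900 = 1931540.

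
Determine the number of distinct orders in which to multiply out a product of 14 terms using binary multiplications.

Ways to associate a product of 14 factors correspond to binary trees on 14 leaves, so the count is C_13.
C_13 = C(26,13)/14 = 10400600/14 = 742900.

742900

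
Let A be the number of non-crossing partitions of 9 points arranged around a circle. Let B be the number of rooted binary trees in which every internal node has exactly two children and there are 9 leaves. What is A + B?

The non-crossing partitions of [9] form a lattice of size C_9. So A = C_9 = 4862.
Full binary trees with 9 leaves have 9−1 = 8 internal nodes, so there are C_8 of them. So B = C_8 = 1430.
A + B = 4862 + 1430 = 6292.

6292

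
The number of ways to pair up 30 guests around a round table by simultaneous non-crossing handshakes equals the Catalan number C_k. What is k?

Non-crossing handshake pairings of 2n people are counted by C_n; 30 people gives n = 15.

15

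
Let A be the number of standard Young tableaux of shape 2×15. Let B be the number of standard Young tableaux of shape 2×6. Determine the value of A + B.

9694977

Standard Young tableaux of shape 2×n are counted by C_n; here n = 15. So A = C_15 = 9694845.
By the hook-length formula (or a Dyck-path bijection), SYT of shape 2×6 number C_6. So B = C_6 = 132.
A + B = 9694845 + 132 = 9694977.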